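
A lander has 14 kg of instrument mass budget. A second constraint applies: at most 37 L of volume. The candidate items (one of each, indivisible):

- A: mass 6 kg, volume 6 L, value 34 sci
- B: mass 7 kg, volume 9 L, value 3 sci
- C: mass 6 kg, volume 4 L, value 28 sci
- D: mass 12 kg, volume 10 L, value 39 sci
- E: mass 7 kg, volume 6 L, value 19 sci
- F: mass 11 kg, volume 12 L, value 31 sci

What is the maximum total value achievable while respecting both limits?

Feasible sets respecting both limits:
- A+C: mass 12, volume 10, value 62
- A+E: mass 13, volume 12, value 53
- C+E: mass 13, volume 10, value 47
Best: 62 sci.

62 sci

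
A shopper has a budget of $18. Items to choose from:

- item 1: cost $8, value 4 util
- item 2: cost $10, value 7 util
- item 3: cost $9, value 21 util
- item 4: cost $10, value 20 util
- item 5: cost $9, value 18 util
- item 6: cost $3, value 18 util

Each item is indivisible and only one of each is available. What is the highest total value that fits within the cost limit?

Check high-value combinations within $18:
- item 3+item 6: cost 9+3=12, value 21+18=39
- item 3+item 5: cost 9+9=18, value 21+18=39
- item 4+item 6: cost 10+3=13, value 20+18=38
Best: 39 util.

39 util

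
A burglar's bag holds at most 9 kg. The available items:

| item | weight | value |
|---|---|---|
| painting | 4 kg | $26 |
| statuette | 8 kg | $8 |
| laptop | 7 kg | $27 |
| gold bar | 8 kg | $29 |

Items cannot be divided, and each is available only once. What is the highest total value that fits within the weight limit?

$29

Check high-value combinations within 9 kg:
- gold bar: weight 8, value 29
- laptop: weight 7, value 27
- painting: weight 4, value 26
- statuette: weight 8, value 8
Best: $29.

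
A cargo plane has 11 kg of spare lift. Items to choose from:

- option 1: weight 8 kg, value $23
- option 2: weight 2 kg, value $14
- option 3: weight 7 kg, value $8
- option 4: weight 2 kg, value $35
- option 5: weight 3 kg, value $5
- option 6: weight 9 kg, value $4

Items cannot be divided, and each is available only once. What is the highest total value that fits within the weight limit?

Check high-value combinations within 11 kg:
- option 1+option 4: weight 8+2=10, value 23+35=58
- option 2+option 3+option 4: weight 2+7+2=11, value 14+8+35=57
- option 2+option 4+option 5: weight 2+2+3=7, value 14+35+5=54
- option 2+option 4: weight 2+2=4, value 14+35=49
Best: $58.

$58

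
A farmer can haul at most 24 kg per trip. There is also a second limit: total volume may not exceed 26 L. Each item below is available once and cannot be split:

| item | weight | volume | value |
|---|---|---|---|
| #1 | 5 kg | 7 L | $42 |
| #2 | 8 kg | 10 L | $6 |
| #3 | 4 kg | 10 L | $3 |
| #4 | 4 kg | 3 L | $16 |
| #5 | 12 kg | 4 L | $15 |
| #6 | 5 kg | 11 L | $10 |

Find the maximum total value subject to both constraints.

$73

Feasible sets respecting both limits:
- #1+#4+#5: weight 21, volume 14, value 73
- #1+#4+#6: weight 14, volume 21, value 68
- #1+#5+#6: weight 22, volume 22, value 67
- #1+#2+#4: weight 17, volume 20, value 64
Best: $73.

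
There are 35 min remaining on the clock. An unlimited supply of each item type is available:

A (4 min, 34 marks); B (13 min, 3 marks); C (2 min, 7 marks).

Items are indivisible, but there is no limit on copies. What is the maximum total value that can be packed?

Best value-per-unit is A at 34/4; filling with it alone gives 8×34 = 272.
Optimal mix: 8×A + 1×C → time 34, value 279.

279 marks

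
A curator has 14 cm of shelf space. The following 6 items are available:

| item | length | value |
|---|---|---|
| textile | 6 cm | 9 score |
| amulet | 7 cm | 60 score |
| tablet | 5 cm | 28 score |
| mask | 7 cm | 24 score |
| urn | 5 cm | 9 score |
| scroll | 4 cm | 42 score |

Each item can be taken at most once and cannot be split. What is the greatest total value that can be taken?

102 score

This is a 0/1 knapsack; check combinations near the capacity.
- amulet+scroll: length 7+4=11, value 60+42=102
- amulet+tablet: length 7+5=12, value 60+28=88
- amulet+mask: length 7+7=14, value 60+24=84
Best: 102 score.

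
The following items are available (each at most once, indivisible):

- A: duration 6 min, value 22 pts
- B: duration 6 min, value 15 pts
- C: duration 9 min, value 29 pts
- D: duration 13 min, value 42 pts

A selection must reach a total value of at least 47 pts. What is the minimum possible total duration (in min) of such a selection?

Subsets with value ≥ 47, sorted by total duration:
- A+C: duration 15, value 51
- A+D: duration 19, value 64
Minimum duration: 15 min.

15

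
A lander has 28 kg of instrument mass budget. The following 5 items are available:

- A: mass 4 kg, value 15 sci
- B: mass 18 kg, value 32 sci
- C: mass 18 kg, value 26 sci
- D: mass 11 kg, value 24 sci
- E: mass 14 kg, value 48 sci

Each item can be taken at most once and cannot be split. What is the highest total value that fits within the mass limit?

72 sci

Check high-value combinations within 28 kg:
- D+E: mass 11+14=25, value 24+48=72
- A+E: mass 4+14=18, value 15+48=63
- E: mass 14, value 48
Best: 72 sci.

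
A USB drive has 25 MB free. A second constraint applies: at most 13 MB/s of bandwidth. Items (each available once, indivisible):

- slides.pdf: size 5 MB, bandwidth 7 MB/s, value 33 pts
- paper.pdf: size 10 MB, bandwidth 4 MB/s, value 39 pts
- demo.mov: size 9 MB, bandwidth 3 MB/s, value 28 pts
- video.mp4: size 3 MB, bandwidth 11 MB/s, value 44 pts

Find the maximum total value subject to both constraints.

72 pts

Feasible sets respecting both limits:
- slides.pdf+paper.pdf: size 15, bandwidth 11, value 72
- paper.pdf+demo.mov: size 19, bandwidth 7, value 67
- slides.pdf+demo.mov: size 14, bandwidth 10, value 61
- video.mp4: size 3, bandwidth 11, value 44
Best: 72 pts.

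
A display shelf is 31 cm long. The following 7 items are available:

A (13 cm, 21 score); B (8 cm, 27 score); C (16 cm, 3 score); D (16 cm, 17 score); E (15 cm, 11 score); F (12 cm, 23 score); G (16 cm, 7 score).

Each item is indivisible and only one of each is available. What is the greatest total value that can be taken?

Check high-value combinations within 31 cm:
- B+F: length 8+12=20, value 27+23=50
- A+B: length 13+8=21, value 21+27=48
- B+D: length 8+16=24, value 27+17=44
- A+F: length 13+12=25, value 21+23=44
- D+F: length 16+12=28, value 17+23=40
Best: 50 score.

50 score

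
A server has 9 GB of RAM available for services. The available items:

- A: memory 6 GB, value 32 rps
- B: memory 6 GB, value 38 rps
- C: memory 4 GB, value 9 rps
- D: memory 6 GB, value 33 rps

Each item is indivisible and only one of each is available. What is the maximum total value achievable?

This is a 0/1 knapsack; check combinations near the capacity.
- B: memory 6, value 38
- D: memory 6, value 33
- A: memory 6, value 32
- C: memory 4, value 9
Best: 38 rps.

38 rps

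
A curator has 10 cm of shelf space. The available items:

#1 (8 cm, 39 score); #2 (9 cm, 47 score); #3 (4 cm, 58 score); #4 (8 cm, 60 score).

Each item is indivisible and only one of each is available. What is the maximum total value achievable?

Check high-value combinations within 10 cm:
- #4: length 8, value 60
- #3: length 4, value 58
- #2: length 9, value 47
- #1: length 8, value 39
Best: 60 score.

60 score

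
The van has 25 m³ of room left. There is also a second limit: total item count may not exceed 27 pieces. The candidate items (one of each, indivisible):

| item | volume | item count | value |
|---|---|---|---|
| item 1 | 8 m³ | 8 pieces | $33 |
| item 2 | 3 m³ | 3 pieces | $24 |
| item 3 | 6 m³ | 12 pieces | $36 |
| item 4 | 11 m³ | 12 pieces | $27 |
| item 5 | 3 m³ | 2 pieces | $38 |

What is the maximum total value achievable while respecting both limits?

$131

Feasible sets respecting both limits:
- item 1+item 2+item 3+item 5: volume 20, item count 25, value 131
- item 1+item 2+item 4+item 5: volume 25, item count 25, value 122
- item 1+item 3+item 5: volume 17, item count 22, value 107
- item 3+item 4+item 5: volume 20, item count 26, value 101
Best: $131.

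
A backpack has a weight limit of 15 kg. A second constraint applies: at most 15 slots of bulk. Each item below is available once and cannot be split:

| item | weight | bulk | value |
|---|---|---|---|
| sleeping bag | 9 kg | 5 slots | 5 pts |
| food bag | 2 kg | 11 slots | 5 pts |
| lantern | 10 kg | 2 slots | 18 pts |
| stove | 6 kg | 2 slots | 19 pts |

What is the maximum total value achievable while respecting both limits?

Feasible sets respecting both limits:
- sleeping bag+stove: weight 15, bulk 7, value 24
- food bag+stove: weight 8, bulk 13, value 24
- food bag+lantern: weight 12, bulk 13, value 23
Best: 24 pts.

24 pts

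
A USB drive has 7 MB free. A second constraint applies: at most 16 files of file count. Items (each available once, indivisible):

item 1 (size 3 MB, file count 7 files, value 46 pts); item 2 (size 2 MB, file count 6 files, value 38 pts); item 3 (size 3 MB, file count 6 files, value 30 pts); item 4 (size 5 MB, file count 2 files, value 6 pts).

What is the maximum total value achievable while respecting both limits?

Feasible sets respecting both limits:
- item 1+item 2: size 5, file count 13, value 84
- item 1+item 3: size 6, file count 13, value 76
- item 2+item 3: size 5, file count 12, value 68
- item 1: size 3, file count 7, value 46
Best: 84 pts.

84 pts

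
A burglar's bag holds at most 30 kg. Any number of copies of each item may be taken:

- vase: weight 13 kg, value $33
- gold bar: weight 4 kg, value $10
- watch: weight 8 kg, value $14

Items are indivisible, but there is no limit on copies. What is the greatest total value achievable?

$76

Best value-per-unit is vase at 33/13; filling with it alone gives 2×33 = 66.
Optimal mix: 2×vase + 1×gold bar → weight 30, value 76.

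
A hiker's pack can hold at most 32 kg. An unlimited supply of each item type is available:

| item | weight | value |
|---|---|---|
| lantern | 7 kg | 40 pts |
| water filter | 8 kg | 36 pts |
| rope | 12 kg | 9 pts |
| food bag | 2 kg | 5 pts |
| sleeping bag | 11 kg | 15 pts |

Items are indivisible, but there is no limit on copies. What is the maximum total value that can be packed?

170 pts

Best value-per-unit is lantern at 40/7; filling with it alone gives 4×40 = 160.
Optimal mix: 4×lantern + 2×food bag → weight 32, value 170.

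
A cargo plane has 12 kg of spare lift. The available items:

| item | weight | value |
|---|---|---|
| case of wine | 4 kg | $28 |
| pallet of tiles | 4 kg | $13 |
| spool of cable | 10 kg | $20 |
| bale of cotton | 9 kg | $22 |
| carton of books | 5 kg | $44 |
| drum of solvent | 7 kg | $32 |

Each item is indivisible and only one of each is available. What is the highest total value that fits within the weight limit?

This is a 0/1 knapsack; check combinations near the capacity.
- carton of books+drum of solvent: weight 5+7=12, value 44+32=76
- case of wine+carton of books: weight 4+5=9, value 28+44=72
- case of wine+drum of solvent: weight 4+7=11, value 28+32=60
Best: $76.

$76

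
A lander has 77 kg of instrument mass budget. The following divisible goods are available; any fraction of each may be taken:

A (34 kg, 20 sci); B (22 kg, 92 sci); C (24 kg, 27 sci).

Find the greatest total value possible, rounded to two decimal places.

137.24

Take in order of value per unit:
- B (92/22 per unit): all 22 → value 92, running total 92.00
- C (27/24 per unit): all 24 → value 27, running total 119.00
- A (20/34 per unit): 31 of 34 → value 31×20/34 = 18.2353, running total 137.24
Total 137.24.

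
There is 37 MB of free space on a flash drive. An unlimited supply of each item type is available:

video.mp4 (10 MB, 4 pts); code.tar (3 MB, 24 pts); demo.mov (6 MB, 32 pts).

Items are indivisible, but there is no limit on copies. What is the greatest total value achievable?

288 pts

Best value-per-unit is code.tar at 24/3, and filling with it alone uses size 12×3=36. No mix of the others beats 12×24 = 288.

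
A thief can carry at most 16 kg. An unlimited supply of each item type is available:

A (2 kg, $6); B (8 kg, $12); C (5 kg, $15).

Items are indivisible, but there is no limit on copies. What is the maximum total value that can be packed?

$48

Best value-per-unit is A at 6/2, and filling with it alone uses weight 8×2=16. No mix of the others beats 8×6 = 48.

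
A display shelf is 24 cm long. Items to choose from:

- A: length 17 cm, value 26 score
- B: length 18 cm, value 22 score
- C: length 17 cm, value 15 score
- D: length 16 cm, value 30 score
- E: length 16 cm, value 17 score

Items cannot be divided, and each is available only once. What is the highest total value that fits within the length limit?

30 score

Check high-value combinations within 24 cm:
- D: length 16, value 30
- A: length 17, value 26
- B: length 18, value 22
Best: 30 score.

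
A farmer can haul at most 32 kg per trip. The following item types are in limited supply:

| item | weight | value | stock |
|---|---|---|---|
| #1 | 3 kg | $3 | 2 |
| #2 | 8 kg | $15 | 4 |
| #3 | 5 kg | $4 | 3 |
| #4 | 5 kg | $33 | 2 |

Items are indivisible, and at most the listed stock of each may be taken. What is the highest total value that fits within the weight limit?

$102

Best selections within weight 32 and stock limits:
- 2×#1 + 2×#2 + 2×#4: weight 32, value 102
- 2×#2 + 1×#3 + 2×#4: weight 31, value 100
- 1×#1 + 2×#2 + 2×#4: weight 29, value 99
- 2×#2 + 2×#4: weight 26, value 96
Best: $102.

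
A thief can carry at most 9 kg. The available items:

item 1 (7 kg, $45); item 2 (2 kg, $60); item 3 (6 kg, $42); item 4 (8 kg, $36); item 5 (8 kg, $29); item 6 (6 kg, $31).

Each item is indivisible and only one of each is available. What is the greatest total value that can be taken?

Check high-value combinations within 9 kg:
- item 1+item 2: weight 7+2=9, value 45+60=105
- item 2+item 3: weight 2+6=8, value 60+42=102
- item 2+item 6: weight 2+6=8, value 60+31=91
- item 2: weight 2, value 60
- item 1: weight 7, value 45
Best: $105.

$105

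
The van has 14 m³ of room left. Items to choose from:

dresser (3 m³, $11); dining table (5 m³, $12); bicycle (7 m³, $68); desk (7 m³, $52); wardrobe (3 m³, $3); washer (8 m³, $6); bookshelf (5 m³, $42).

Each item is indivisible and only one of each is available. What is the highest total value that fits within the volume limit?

$120

Check high-value combinations within 14 m³:
- bicycle+desk: volume 7+7=14, value 68+52=120
- bicycle+bookshelf: volume 7+5=12, value 68+42=110
- desk+bookshelf: volume 7+5=12, value 52+42=94
- dresser+bicycle+wardrobe: volume 3+7+3=13, value 11+68+3=82
- dining table+bicycle: volume 5+7=12, value 12+68=80
Best: $120.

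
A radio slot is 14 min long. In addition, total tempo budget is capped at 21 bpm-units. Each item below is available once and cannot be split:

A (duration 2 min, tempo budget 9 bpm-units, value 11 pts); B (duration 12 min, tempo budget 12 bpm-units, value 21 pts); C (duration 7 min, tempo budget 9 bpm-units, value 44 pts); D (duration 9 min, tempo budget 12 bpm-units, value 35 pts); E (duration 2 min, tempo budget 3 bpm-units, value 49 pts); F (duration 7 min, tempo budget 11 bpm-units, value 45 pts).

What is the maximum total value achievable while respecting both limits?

Feasible sets respecting both limits:
- A+C+E: duration 11, tempo budget 21, value 104
- E+F: duration 9, tempo budget 14, value 94
- C+E: duration 9, tempo budget 12, value 93
- C+F: duration 14, tempo budget 20, value 89
Best: 104 pts.

104 pts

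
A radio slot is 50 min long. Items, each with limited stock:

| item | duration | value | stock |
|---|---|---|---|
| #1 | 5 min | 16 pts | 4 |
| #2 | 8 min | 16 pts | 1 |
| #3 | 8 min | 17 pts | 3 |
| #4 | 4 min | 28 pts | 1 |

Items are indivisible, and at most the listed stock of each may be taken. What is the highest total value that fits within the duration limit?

143 pts

Best selections within duration 50 and stock limits:
- 4×#1 + 3×#3 + 1×#4: duration 48, value 143
- 4×#1 + 1×#2 + 2×#3 + 1×#4: duration 48, value 142
Best: 143 pts.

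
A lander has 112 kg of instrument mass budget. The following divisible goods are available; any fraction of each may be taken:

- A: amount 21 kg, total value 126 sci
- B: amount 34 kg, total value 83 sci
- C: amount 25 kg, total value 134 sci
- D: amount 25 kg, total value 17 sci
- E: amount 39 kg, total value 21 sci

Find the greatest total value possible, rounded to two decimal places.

363.77

Take in order of value per unit:
- A (126/21 per unit): all 21 → value 126, running total 126.00
- C (134/25 per unit): all 25 → value 134, running total 260.00
- B (83/34 per unit): all 34 → value 83, running total 343.00
- D (17/25 per unit): all 25 → value 17, running total 360.00
- E (21/39 per unit): 7 of 39 → value 7×21/39 = 3.7692, running total 363.77
Total 363.77.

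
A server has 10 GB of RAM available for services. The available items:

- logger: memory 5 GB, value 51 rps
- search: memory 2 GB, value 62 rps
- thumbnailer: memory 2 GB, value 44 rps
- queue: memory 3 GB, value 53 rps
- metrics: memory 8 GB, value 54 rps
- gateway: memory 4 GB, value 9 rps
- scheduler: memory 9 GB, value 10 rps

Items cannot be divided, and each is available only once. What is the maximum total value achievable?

166 rps

Check high-value combinations within 10 GB:
- logger+search+queue: memory 5+2+3=10, value 51+62+53=166
- search+thumbnailer+queue: memory 2+2+3=7, value 62+44+53=159
- logger+search+thumbnailer: memory 5+2+2=9, value 51+62+44=157
- logger+thumbnailer+queue: memory 5+2+3=10, value 51+44+53=148
Best: 166 rps.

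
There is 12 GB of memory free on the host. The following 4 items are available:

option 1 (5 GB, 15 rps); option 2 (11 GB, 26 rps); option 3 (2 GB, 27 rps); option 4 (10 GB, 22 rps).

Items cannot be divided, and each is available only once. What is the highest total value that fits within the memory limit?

49 rps

Check high-value combinations within 12 GB:
- option 3+option 4: memory 2+10=12, value 27+22=49
- option 1+option 3: memory 5+2=7, value 15+27=42
- option 3: memory 2, value 27
Best: 49 rps.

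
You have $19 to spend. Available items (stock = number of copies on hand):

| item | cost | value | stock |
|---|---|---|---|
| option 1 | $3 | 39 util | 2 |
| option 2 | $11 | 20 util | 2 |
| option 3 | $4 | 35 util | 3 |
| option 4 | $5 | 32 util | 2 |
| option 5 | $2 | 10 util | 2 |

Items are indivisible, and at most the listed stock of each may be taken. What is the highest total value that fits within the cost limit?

Best selections within cost 19 and stock limits:
- 2×option 1 + 3×option 3: cost 18, value 183
- 2×option 1 + 2×option 3 + 1×option 4: cost 19, value 180
Best: 183 util.

183 util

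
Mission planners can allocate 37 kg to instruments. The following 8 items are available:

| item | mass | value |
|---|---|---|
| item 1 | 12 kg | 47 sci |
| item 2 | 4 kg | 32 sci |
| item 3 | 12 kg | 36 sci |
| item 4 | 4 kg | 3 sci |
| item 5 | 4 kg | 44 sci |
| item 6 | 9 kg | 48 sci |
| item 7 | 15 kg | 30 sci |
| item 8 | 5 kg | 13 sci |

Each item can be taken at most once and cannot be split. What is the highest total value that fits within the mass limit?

184 sci

Check high-value combinations within 37 kg:
- item 1+item 2+item 5+item 6+item 8: mass 12+4+4+9+5=34, value 47+32+44+48+13=184
- item 1+item 3+item 5+item 6: mass 12+12+4+9=37, value 47+36+44+48=175
- item 1+item 2+item 4+item 5+item 6: mass 12+4+4+4+9=33, value 47+32+3+44+48=174
Best: 184 sci.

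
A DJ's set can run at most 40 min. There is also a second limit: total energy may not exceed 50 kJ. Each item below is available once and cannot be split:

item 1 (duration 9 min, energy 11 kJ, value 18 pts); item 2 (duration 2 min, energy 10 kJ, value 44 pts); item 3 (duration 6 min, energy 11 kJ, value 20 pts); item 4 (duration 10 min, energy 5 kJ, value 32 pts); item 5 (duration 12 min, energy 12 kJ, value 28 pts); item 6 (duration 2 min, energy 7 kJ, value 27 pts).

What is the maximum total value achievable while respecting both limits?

Feasible sets respecting both limits:
- item 2+item 3+item 4+item 5+item 6: duration 32, energy 45, value 151
- item 1+item 2+item 4+item 5+item 6: duration 35, energy 45, value 149
- item 1+item 2+item 3+item 4+item 5: duration 39, energy 49, value 142
Best: 151 pts.

151 pts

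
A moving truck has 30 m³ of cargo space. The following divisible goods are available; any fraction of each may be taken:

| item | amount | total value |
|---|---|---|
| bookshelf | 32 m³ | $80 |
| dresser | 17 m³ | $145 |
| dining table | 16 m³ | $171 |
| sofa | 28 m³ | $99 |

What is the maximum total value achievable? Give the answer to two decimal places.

290.41

Take in order of value per unit:
- dining table (171/16 per unit): all 16 → value 171, running total 171.00
- dresser (145/17 per unit): 14 of 17 → value 14×145/17 = 119.4118, running total 290.41
Total 290.41.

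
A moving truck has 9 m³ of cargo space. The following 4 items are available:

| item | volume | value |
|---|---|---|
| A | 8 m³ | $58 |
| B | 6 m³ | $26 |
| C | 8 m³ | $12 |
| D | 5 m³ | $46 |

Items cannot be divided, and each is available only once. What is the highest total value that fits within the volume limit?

This is a 0/1 knapsack; check combinations near the capacity.
- A: volume 8, value 58
- D: volume 5, value 46
- B: volume 6, value 26
- C: volume 8, value 12
Best: $58.

$58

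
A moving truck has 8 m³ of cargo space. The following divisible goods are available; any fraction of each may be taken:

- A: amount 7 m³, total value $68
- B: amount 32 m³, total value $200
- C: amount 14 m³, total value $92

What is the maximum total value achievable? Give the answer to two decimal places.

Take in order of value per unit:
- A (68/7 per unit): all 7 → value 68, running total 68.00
- C (92/14 per unit): 1 of 14 → value 1×92/14 = 6.5714, running total 74.57
Total 74.57.

74.57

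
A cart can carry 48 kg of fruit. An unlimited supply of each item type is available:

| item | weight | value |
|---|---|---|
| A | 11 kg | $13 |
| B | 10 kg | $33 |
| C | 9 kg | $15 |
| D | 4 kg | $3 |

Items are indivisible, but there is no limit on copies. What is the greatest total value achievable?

$138

Best value-per-unit is B at 33/10; filling with it alone gives 4×33 = 132.
Optimal mix: 4×B + 2×D → weight 48, value 138.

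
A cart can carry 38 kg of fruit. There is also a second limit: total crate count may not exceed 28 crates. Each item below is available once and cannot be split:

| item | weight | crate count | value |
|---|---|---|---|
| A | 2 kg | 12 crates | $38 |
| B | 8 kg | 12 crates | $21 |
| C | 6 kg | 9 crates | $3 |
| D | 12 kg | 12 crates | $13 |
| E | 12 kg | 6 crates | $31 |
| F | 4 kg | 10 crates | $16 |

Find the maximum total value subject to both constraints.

Feasible sets respecting both limits:
- A+E+F: weight 18, crate count 28, value 85
- A+C+E: weight 20, crate count 27, value 72
- A+E: weight 14, crate count 18, value 69
Best: $85.

$85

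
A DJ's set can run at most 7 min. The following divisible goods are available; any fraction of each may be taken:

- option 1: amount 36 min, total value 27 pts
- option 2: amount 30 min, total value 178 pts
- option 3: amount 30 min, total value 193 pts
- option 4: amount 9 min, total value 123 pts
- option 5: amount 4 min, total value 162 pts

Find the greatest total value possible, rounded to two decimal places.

203.00

Take in order of value per unit:
- option 5 (162/4 per unit): all 4 → value 162, running total 162.00
- option 4 (123/9 per unit): 3 of 9 → value 3×123/9 = 41.0000, running total 203.00
Total 203.00.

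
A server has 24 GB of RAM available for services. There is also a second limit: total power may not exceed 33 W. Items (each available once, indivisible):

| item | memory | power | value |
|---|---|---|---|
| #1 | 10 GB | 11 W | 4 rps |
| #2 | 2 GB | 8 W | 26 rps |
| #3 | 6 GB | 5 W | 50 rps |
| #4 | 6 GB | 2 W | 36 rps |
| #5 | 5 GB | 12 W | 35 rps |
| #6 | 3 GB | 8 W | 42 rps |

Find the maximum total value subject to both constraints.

Feasible sets respecting both limits:
- #3+#4+#5+#6: memory 20, power 27, value 163
- #2+#3+#4+#6: memory 17, power 23, value 154
- #2+#3+#5+#6: memory 16, power 33, value 153
- #2+#3+#4+#5: memory 19, power 27, value 147
Best: 163 rps.

163 rps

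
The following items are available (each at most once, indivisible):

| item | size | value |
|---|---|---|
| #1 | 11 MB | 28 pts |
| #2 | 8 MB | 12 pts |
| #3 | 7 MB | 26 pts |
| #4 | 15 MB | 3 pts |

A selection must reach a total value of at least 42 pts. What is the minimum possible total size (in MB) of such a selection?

Subsets with value ≥ 42, sorted by total size:
- #1+#3: size 18, value 54
- #1+#2+#3: size 26, value 66
- #1+#3+#4: size 33, value 57
Minimum size: 18 MB.

18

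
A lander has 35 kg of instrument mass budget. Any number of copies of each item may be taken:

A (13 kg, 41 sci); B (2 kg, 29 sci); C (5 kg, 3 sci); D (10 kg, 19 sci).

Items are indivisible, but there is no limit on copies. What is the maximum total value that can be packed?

Best value-per-unit is B at 29/2, and filling with it alone uses mass 17×2=34. No mix of the others beats 17×29 = 493.

493 sci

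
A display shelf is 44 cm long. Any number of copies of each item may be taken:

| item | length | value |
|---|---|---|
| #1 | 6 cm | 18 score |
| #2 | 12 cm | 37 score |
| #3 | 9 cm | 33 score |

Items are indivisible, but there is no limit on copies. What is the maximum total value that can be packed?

Best value-per-unit is #3 at 33/9; filling with it alone gives 4×33 = 132.
Optimal mix: 1×#1 + 4×#3 → length 42, value 150.

150 score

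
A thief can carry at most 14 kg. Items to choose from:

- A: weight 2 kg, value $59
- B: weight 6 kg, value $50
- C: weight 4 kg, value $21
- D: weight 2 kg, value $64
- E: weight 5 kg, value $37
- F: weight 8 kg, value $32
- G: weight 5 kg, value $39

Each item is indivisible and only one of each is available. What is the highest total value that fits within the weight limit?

Check high-value combinations within 14 kg:
- A+D+E+G: weight 2+2+5+5=14, value 59+64+37+39=199
- A+B+C+D: weight 2+6+4+2=14, value 59+50+21+64=194
- A+C+D+G: weight 2+4+2+5=13, value 59+21+64+39=183
Best: $199.

$199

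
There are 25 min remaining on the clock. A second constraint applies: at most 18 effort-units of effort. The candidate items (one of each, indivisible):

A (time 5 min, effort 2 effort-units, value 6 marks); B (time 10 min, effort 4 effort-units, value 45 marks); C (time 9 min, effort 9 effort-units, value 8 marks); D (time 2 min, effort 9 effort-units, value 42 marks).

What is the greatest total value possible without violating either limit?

Feasible sets respecting both limits:
- A+B+D: time 17, effort 15, value 93
- B+D: time 12, effort 13, value 87
- A+B+C: time 24, effort 15, value 59
- B+C: time 19, effort 13, value 53
Best: 93 marks.

93 marks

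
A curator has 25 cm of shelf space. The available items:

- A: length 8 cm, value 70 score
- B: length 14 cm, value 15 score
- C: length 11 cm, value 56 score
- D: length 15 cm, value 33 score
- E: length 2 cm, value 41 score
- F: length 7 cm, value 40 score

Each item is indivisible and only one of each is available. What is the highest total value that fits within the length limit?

167 score

This is a 0/1 knapsack; check combinations near the capacity.
- A+C+E: length 8+11+2=21, value 70+56+41=167
- A+E+F: length 8+2+7=17, value 70+41+40=151
- A+D+E: length 8+15+2=25, value 70+33+41=144
- C+E+F: length 11+2+7=20, value 56+41+40=137
Best: 167 score.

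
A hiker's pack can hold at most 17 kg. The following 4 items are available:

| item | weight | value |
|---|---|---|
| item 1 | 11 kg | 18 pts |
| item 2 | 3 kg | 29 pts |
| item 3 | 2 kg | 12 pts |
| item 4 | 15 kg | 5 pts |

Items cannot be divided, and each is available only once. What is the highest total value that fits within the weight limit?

59 pts

Check high-value combinations within 17 kg:
- item 1+item 2+item 3: weight 11+3+2=16, value 18+29+12=59
- item 1+item 2: weight 11+3=14, value 18+29=47
- item 2+item 3: weight 3+2=5, value 29+12=41
- item 1+item 3: weight 11+2=13, value 18+12=30
- item 2: weight 3, value 29
Best: 59 pts.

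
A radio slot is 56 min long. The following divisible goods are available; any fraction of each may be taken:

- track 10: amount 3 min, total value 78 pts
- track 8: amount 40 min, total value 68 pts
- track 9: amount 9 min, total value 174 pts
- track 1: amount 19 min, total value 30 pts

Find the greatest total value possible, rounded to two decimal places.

Take in order of value per unit:
- track 10 (78/3 per unit): all 3 → value 78, running total 78.00
- track 9 (174/9 per unit): all 9 → value 174, running total 252.00
- track 8 (68/40 per unit): all 40 → value 68, running total 320.00
- track 1 (30/19 per unit): 4 of 19 → value 4×30/19 = 6.3158, running total 326.32
Total 326.32.

326.32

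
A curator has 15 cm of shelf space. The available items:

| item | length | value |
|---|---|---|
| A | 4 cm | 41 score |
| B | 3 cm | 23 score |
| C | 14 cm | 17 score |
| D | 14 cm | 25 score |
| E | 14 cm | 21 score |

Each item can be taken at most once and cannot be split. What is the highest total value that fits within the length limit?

This is a 0/1 knapsack; check combinations near the capacity.
- A+B: length 4+3=7, value 41+23=64
- A: length 4, value 41
- D: length 14, value 25
- B: length 3, value 23
- E: length 14, value 21
Best: 64 score.

64 score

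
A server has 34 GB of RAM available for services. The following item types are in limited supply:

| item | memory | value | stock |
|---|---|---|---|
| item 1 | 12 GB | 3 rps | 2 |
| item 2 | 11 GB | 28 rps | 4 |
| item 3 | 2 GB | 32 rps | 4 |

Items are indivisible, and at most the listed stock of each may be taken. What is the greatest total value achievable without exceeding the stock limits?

184 rps

Top feasible selections:
- 2×item 2 + 4×item 3: memory 30, value 184
- 1×item 1 + 1×item 2 + 4×item 3: memory 31, value 159
- 1×item 2 + 4×item 3: memory 19, value 156
Best: 184 rps.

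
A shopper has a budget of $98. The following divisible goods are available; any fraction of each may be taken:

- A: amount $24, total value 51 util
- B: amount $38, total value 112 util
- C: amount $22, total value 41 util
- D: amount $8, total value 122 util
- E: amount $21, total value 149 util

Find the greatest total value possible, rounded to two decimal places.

Take in order of value per unit:
- D (122/8 per unit): all 8 → value 122, running total 122.00
- E (149/21 per unit): all 21 → value 149, running total 271.00
- B (112/38 per unit): all 38 → value 112, running total 383.00
- A (51/24 per unit): all 24 → value 51, running total 434.00
- C (41/22 per unit): 7 of 22 → value 7×41/22 = 13.0455, running total 447.05
Total 447.05.

447.05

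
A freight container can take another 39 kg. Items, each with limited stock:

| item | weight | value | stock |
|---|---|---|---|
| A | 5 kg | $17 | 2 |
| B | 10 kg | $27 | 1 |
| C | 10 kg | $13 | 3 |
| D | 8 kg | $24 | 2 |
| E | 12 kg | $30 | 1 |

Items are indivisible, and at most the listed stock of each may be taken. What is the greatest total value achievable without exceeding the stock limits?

Best selections within weight 39 and stock limits:
- 2×A + 2×D + 1×E: weight 38, value 112
- 2×A + 1×B + 2×D: weight 36, value 109
- 1×B + 2×D + 1×E: weight 38, value 105
Best: $112.

$112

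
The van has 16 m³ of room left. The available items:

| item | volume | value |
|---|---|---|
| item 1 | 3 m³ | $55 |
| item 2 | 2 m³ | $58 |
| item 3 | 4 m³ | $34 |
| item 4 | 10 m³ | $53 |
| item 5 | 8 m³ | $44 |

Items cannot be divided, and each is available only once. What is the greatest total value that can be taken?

Check high-value combinations within 16 m³:
- item 1+item 2+item 4: volume 3+2+10=15, value 55+58+53=166
- item 1+item 2+item 5: volume 3+2+8=13, value 55+58+44=157
- item 1+item 2+item 3: volume 3+2+4=9, value 55+58+34=147
Best: $166.

$166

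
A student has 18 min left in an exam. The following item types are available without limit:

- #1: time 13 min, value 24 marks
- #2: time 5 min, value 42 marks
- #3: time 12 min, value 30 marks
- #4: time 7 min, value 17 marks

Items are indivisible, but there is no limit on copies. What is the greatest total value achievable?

Best value-per-unit is #2 at 42/5, and filling with it alone uses time 3×5=15. No mix of the others beats 3×42 = 126.

126 marks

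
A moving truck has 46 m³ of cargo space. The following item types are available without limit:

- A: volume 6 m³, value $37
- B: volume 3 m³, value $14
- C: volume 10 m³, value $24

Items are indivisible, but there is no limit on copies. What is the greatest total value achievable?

Best value-per-unit is A at 37/6; filling with it alone gives 7×37 = 259.
Optimal mix: 7×A + 1×B → volume 45, value 273.

$273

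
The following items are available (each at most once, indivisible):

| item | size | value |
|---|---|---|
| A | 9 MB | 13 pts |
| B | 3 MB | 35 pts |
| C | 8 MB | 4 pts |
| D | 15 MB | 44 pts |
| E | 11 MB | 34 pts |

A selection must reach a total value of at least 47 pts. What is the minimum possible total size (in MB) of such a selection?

12

Subsets with value ≥ 47, sorted by total size:
- A+B: size 12, value 48
- B+E: size 14, value 69
Minimum size: 12 MB.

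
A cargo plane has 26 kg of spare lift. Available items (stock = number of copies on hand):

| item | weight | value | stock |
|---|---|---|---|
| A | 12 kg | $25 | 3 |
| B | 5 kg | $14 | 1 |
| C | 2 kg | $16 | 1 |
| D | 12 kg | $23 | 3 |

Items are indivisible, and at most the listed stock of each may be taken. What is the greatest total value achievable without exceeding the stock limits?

$66

Best selections within weight 26 and stock limits:
- 2×A + 1×C: weight 26, value 66
- 1×A + 1×C + 1×D: weight 26, value 64
- 1×C + 2×D: weight 26, value 62
Best: $66.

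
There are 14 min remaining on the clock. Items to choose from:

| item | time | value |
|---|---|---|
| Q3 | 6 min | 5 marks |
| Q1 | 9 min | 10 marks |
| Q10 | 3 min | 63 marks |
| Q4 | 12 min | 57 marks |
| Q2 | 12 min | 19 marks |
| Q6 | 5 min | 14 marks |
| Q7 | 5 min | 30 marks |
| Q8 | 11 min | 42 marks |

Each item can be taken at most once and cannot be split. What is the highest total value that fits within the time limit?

107 marks

This is a 0/1 knapsack; check combinations near the capacity.
- Q10+Q6+Q7: time 3+5+5=13, value 63+14+30=107
- Q10+Q8: time 3+11=14, value 63+42=105
- Q3+Q10+Q7: time 6+3+5=14, value 5+63+30=98
Best: 107 marks.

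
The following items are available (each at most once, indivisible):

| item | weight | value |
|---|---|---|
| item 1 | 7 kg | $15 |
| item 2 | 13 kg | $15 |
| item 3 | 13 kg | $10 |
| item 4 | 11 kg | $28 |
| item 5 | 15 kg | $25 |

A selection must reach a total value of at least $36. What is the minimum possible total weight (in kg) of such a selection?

Subsets with value ≥ 36, sorted by total weight:
- item 1+item 4: weight 18, value 43
- item 1+item 5: weight 22, value 40
- item 2+item 4: weight 24, value 43
- item 3+item 4: weight 24, value 38
Minimum weight: 18 kg.

18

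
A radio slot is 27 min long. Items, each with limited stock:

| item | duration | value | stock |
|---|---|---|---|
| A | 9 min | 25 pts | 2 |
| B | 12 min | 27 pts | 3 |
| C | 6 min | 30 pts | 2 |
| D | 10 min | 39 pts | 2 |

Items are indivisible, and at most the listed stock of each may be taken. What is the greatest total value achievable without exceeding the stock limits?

108 pts

Best selections within duration 27 and stock limits:
- 1×C + 2×D: duration 26, value 108
- 2×C + 1×D: duration 22, value 99
Best: 108 pts.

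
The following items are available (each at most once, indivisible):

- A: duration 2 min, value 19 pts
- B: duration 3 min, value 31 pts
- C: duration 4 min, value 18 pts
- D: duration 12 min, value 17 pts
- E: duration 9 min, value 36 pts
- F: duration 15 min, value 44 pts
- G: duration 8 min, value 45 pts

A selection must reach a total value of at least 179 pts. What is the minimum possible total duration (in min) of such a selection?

Subsets with value ≥ 179, sorted by total duration:
- A+B+C+E+F+G: duration 41, value 193
- A+B+D+E+F+G: duration 49, value 192
- A+C+D+E+F+G: duration 50, value 179
Minimum duration: 41 min.

41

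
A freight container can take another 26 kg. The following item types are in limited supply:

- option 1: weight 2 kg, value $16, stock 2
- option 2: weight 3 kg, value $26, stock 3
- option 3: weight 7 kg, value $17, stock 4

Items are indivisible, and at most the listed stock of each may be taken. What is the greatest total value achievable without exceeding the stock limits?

Top feasible selections:
- 1×option 1 + 3×option 2 + 2×option 3: weight 25, value 128
- 2×option 1 + 3×option 2 + 1×option 3: weight 20, value 127
- 2×option 1 + 2×option 2 + 2×option 3: weight 24, value 118
- 3×option 2 + 2×option 3: weight 23, value 112
Best: $128.

$128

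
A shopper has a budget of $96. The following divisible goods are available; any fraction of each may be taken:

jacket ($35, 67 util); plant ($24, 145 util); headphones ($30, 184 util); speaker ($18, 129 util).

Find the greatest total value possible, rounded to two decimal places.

503.94

Take in order of value per unit:
- speaker (129/18 per unit): all 18 → value 129, running total 129.00
- headphones (184/30 per unit): all 30 → value 184, running total 313.00
- plant (145/24 per unit): all 24 → value 145, running total 458.00
- jacket (67/35 per unit): 24 of 35 → value 24×67/35 = 45.9429, running total 503.94
Total 503.94.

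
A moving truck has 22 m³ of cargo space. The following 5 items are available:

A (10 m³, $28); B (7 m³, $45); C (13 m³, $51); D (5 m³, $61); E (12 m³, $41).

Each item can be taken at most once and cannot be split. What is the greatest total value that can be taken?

Check high-value combinations within 22 m³:
- A+B+D: volume 10+7+5=22, value 28+45+61=134
- C+D: volume 13+5=18, value 51+61=112
- B+D: volume 7+5=12, value 45+61=106
- D+E: volume 5+12=17, value 61+41=102
- B+C: volume 7+13=20, value 45+51=96
Best: $134.

$134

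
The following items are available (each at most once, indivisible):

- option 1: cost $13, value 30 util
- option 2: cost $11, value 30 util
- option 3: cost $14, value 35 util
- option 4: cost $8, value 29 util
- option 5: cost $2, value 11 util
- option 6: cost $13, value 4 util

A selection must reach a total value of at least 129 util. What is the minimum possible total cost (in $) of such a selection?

48

Subsets with value ≥ 129, sorted by total cost:
- option 1+option 2+option 3+option 4+option 5: cost 48, value 135
- option 1+option 2+option 3+option 4+option 5+option 6: cost 61, value 139
Minimum cost: 48 $.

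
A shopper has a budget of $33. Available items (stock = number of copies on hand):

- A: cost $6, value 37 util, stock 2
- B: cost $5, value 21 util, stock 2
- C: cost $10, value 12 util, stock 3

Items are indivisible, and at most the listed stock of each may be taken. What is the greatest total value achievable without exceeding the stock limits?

128 util

Top feasible selections:
- 2×A + 2×B + 1×C: cost 32, value 128
- 2×A + 2×B: cost 22, value 116
- 2×A + 1×B + 1×C: cost 27, value 107
Best: 128 util.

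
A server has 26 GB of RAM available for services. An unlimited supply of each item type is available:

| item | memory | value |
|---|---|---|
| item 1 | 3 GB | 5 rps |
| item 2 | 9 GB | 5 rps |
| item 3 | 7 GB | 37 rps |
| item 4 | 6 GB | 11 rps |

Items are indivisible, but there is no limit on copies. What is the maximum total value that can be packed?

116 rps

Best value-per-unit is item 3 at 37/7; filling with it alone gives 3×37 = 111.
Optimal mix: 1×item 1 + 3×item 3 → memory 24, value 116.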